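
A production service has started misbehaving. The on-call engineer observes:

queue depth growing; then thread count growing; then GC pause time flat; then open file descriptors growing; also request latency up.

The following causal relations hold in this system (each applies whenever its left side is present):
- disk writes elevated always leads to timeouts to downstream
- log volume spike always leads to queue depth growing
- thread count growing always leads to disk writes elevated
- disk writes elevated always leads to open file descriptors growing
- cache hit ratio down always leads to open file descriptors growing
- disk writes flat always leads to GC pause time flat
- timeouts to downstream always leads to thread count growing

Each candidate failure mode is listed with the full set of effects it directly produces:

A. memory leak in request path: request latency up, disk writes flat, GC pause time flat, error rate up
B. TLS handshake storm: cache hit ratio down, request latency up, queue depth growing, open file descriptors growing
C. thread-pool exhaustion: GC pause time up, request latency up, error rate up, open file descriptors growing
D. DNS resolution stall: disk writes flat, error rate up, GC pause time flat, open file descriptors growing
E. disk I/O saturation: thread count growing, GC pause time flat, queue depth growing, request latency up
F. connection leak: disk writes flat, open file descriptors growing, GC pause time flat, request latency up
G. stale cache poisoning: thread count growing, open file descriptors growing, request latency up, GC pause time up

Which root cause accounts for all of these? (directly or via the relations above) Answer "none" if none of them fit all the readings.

Per-candidate check:
(A) memory leak in request path — does not account for queue depth growing, thread count growing, open file descriptors growing
(B) TLS handshake storm — queue depth growing yes; thread count growing NO; GC pause time flat NO; open file descriptors growing yes; request latency up yes
(C) thread-pool exhaustion — queue depth growing NO; thread count growing NO; GC pause time flat NO; open file descriptors growing yes; request latency up yes
(D) DNS resolution stall — does not account for queue depth growing, thread count growing, request latency up
(E) disk I/O saturation — queue depth growing yes; thread count growing yes; GC pause time flat yes; open file descriptors growing yes (by thread count growing → disk writes elevated → open file descriptors growing); request latency up yes
(F) connection leak — does not account for queue depth growing, thread count growing
(G) stale cache poisoning — queue depth growing NO; thread count growing yes; GC pause time flat NO; open file descriptors growing yes; request latency up yes
Only (E) is consistent with every observation.

E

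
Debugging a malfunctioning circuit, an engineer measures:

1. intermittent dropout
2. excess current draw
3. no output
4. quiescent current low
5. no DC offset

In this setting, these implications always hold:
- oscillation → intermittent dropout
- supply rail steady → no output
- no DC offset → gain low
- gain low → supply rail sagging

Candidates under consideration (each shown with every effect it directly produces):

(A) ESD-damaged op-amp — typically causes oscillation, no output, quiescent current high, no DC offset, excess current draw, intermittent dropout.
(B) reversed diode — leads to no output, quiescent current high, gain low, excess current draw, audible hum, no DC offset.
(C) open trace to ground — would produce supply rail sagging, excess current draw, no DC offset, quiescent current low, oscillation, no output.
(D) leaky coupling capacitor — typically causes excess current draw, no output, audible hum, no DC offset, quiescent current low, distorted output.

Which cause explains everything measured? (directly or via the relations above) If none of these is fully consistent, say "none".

Per-candidate check:
(A) ESD-damaged op-amp — intermittent dropout yes; excess current draw yes; no output yes; quiescent current low NO; no DC offset yes
(B) reversed diode — intermittent dropout NO; excess current draw yes; no output yes; quiescent current low NO; no DC offset yes
(C) open trace to ground — intermittent dropout yes (via oscillation → intermittent dropout); excess current draw yes; no output yes; quiescent current low yes; no DC offset yes
(D) leaky coupling capacitor — intermittent dropout NO; excess current draw yes; no output yes; quiescent current low yes; no DC offset yes
(C) is the only candidate with no mismatches.

C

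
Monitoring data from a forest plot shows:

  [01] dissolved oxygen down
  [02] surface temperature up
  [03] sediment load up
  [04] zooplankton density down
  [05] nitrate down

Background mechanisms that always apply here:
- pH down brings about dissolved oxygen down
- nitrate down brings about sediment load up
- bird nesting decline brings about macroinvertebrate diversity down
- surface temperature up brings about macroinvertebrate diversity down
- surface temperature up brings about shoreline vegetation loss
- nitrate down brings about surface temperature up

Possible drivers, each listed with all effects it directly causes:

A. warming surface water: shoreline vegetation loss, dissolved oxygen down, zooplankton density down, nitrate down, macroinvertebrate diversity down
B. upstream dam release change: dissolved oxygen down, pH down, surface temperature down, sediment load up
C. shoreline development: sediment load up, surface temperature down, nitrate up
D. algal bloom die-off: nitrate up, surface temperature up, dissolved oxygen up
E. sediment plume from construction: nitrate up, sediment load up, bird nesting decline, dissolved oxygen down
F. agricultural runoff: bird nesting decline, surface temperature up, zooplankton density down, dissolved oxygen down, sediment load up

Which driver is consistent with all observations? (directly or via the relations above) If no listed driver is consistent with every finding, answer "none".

For each candidate, compare predicted effects to what was observed:
(A) warming surface water — accounts for every observation (surface temperature up through nitrate down → surface temperature up)
(B) upstream dam release change — dissolved oxygen down ✓; surface temperature up ✗; sediment load up ✓; zooplankton density down ✗; nitrate down ✗
(C) shoreline development — fails on dissolved oxygen down, surface temperature up, zooplankton density down, nitrate down (predicts surface temperature down, not surface temperature up; predicts nitrate up, not nitrate down)
(D) algal bloom die-off — fails on dissolved oxygen down, sediment load up, zooplankton density down, nitrate down (predicts dissolved oxygen up, not dissolved oxygen down; predicts nitrate up, not nitrate down)
(E) sediment plume from construction — dissolved oxygen down ✓; surface temperature up ✗; sediment load up ✓; zooplankton density down ✗; nitrate down ✗
(F) agricultural runoff — does not account for nitrate down
(A) alone accounts for all the evidence.

A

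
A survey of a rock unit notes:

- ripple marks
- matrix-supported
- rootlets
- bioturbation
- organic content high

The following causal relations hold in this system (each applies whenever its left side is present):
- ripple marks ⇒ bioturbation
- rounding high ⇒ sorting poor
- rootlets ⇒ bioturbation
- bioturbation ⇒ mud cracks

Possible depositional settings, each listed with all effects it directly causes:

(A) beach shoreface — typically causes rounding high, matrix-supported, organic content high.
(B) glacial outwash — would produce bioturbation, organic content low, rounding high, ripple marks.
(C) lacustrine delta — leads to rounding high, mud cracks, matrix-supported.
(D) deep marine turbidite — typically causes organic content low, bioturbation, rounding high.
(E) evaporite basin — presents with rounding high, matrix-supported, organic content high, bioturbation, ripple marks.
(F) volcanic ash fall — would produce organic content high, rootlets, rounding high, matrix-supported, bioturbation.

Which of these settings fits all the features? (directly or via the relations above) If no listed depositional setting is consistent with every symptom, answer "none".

none

Per-candidate check:
(A) beach shoreface — ripple marks miss; matrix-supported match; rootlets miss; bioturbation miss; organic content high match
(B) glacial outwash — fails on matrix-supported, rootlets, organic content high (predicts organic content low, not organic content high)
(C) lacustrine delta — does not account for ripple marks, rootlets, bioturbation, organic content high
(D) deep marine turbidite — ripple marks miss; matrix-supported miss; rootlets miss; bioturbation match; organic content high miss
(E) evaporite basin — does not account for rootlets
(F) volcanic ash fall — ripple marks miss; matrix-supported match; rootlets match; bioturbation match; organic content high match
None of the listed candidates fits everything.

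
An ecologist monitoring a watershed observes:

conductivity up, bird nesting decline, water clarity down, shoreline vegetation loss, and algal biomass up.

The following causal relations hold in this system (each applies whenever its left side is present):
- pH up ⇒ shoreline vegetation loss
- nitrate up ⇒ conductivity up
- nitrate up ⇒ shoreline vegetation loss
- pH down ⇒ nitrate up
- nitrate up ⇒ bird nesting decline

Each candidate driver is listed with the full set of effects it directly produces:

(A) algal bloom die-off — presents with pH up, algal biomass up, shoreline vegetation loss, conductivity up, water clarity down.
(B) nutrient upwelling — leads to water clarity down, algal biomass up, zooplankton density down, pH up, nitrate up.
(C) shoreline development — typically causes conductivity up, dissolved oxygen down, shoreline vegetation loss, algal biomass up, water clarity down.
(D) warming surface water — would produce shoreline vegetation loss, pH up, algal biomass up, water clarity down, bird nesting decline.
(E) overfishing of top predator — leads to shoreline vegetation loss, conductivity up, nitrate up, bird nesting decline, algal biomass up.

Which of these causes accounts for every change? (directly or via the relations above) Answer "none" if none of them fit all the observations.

Per-candidate check:
(A) algal bloom die-off — conductivity up +; bird nesting decline -; water clarity down +; shoreline vegetation loss +; algal biomass up +
(B) nutrient upwelling — accounts for every observation (conductivity up by nitrate up → conductivity up)
(C) shoreline development — conductivity up +; bird nesting decline -; water clarity down +; shoreline vegetation loss +; algal biomass up +
(D) warming surface water — conductivity up -; bird nesting decline +; water clarity down +; shoreline vegetation loss +; algal biomass up +
(E) overfishing of top predator — does not account for water clarity down
(B) is the only candidate with no mismatches.

B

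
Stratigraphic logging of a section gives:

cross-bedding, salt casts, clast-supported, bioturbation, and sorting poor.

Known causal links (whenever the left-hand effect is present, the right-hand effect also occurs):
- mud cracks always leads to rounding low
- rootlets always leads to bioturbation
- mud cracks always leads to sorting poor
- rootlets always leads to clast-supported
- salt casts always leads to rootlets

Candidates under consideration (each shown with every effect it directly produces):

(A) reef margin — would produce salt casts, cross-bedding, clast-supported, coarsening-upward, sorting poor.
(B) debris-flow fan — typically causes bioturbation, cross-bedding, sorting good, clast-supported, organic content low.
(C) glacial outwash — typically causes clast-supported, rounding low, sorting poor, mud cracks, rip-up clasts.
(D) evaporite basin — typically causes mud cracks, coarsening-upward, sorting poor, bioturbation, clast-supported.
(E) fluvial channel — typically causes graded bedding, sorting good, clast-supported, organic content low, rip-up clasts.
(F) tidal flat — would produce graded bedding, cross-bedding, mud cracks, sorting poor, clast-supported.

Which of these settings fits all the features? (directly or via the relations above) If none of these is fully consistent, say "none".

A

Testing each hypothesis:
(A) reef margin — accounts for every observation (bioturbation through salt casts → rootlets → bioturbation)
(B) debris-flow fan — fails on salt casts, sorting poor (predicts sorting good, not sorting poor)
(C) glacial outwash — does not account for cross-bedding, salt casts, bioturbation
(D) evaporite basin — does not account for cross-bedding, salt casts
(E) fluvial channel — cross-bedding miss; salt casts miss; clast-supported match; bioturbation miss; sorting poor miss
(F) tidal flat — cross-bedding match; salt casts miss; clast-supported match; bioturbation miss; sorting poor match
(A) is the only candidate with no mismatches.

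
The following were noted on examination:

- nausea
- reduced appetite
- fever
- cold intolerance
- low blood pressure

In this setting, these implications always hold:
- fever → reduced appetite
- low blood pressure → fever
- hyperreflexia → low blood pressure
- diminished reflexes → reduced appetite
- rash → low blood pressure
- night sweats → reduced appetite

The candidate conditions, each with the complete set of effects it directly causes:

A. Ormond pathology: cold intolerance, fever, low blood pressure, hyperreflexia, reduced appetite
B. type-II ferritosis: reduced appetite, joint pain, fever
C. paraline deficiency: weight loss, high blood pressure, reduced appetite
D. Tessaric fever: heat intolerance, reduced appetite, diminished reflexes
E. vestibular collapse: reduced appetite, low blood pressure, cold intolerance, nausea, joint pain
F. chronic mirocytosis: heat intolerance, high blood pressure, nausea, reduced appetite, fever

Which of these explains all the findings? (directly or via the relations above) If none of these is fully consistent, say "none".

E

Checking each candidate against the observations:
(A) Ormond pathology — does not account for nausea
(B) type-II ferritosis — does not account for nausea, cold intolerance, low blood pressure
(C) paraline deficiency — nausea ✗; reduced appetite ✓; fever ✗; cold intolerance ✗; low blood pressure ✗
(D) Tessaric fever — nausea ✗; reduced appetite ✓; fever ✗; cold intolerance ✗; low blood pressure ✗
(E) vestibular collapse — nausea ✓; reduced appetite ✓; fever ✓ (by low blood pressure → fever); cold intolerance ✓; low blood pressure ✓
(F) chronic mirocytosis — fails on cold intolerance, low blood pressure (predicts heat intolerance, not cold intolerance; predicts high blood pressure, not low blood pressure)
(E) alone accounts for all the evidence.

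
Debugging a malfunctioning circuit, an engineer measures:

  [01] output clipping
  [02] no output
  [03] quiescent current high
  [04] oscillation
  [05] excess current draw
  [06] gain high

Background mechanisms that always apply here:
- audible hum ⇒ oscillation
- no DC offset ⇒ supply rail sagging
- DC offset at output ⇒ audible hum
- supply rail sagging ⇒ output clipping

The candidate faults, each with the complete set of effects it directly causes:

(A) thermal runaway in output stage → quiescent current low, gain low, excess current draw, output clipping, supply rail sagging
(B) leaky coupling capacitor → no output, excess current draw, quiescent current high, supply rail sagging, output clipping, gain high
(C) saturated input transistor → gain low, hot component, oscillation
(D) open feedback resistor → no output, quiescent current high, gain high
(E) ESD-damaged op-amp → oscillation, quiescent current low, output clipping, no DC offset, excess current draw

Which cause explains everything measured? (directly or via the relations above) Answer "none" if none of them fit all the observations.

For each candidate, compare predicted effects to what was observed:
(A) thermal runaway in output stage — output clipping ✓; no output ✗; quiescent current high ✗; oscillation ✗; excess current draw ✓; gain high ✗
(B) leaky coupling capacitor — output clipping ✓; no output ✓; quiescent current high ✓; oscillation ✗; excess current draw ✓; gain high ✓
(C) saturated input transistor — output clipping ✗; no output ✗; quiescent current high ✗; oscillation ✓; excess current draw ✗; gain high ✗
(D) open feedback resistor — output clipping ✗; no output ✓; quiescent current high ✓; oscillation ✗; excess current draw ✗; gain high ✓
(E) ESD-damaged op-amp — fails on no output, quiescent current high, gain high (predicts quiescent current low, not quiescent current high)
No candidate is consistent with all observations.

none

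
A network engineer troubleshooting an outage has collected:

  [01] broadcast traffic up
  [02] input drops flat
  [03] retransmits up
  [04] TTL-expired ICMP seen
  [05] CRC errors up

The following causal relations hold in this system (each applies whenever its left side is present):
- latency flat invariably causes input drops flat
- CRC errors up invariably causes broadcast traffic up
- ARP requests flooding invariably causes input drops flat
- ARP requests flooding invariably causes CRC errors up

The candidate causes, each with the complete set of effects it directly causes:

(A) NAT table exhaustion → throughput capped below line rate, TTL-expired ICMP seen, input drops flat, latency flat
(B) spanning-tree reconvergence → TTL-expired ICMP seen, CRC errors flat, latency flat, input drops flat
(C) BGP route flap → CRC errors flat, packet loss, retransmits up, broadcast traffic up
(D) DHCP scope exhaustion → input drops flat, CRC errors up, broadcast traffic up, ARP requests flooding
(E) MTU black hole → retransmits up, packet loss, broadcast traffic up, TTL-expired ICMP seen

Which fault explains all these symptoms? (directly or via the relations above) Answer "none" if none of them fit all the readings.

none

For each candidate, compare predicted effects to what was observed:
(A) NAT table exhaustion — broadcast traffic up miss; input drops flat match; retransmits up miss; TTL-expired ICMP seen match; CRC errors up miss
(B) spanning-tree reconvergence — broadcast traffic up miss; input drops flat match; retransmits up miss; TTL-expired ICMP seen match; CRC errors up miss
(C) BGP route flap — broadcast traffic up match; input drops flat miss; retransmits up match; TTL-expired ICMP seen miss; CRC errors up miss
(D) DHCP scope exhaustion — does not account for retransmits up, TTL-expired ICMP seen
(E) MTU black hole — does not account for input drops flat, CRC errors up
None of the listed candidates fits everything.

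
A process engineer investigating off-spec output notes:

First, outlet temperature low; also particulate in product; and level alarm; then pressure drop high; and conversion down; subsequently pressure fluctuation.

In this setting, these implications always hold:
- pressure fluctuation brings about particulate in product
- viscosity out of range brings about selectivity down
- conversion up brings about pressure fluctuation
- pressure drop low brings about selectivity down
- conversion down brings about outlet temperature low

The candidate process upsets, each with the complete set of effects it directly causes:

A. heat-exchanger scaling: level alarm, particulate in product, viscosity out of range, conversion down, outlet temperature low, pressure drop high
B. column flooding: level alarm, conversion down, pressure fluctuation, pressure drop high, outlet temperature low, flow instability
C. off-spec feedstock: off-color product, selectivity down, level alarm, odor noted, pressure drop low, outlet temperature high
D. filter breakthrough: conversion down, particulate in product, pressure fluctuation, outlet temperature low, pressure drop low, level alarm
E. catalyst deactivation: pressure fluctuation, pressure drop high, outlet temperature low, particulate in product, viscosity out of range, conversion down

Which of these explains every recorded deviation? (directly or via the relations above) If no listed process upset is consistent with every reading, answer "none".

B

Checking each candidate against the observations:
(A) heat-exchanger scaling — does not account for pressure fluctuation
(B) column flooding — accounts for every observation (particulate in product via pressure fluctuation → particulate in product)
(C) off-spec feedstock — fails on outlet temperature low, particulate in product, pressure drop high, conversion down, pressure fluctuation (predicts outlet temperature high, not outlet temperature low; predicts pressure drop low, not pressure drop high)
(D) filter breakthrough — outlet temperature low yes; particulate in product yes; level alarm yes; pressure drop high NO; conversion down yes; pressure fluctuation yes
(E) catalyst deactivation — does not account for level alarm
(B) is the only candidate with no mismatches.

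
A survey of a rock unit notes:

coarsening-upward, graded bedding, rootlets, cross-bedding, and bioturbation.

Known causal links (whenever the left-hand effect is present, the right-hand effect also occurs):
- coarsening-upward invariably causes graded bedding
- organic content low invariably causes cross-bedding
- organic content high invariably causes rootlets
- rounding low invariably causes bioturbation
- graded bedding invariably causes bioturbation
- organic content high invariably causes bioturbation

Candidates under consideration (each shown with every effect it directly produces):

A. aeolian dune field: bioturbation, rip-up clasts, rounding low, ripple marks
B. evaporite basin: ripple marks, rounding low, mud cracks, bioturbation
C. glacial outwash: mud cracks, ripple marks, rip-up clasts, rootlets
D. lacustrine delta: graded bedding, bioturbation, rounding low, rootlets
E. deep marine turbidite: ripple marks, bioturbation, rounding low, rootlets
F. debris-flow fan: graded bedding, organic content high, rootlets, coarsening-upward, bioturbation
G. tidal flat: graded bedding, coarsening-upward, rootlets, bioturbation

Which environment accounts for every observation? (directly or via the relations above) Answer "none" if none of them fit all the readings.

none

Testing each hypothesis:
(A) aeolian dune field — does not account for coarsening-upward, graded bedding, rootlets, cross-bedding
(B) evaporite basin — coarsening-upward miss; graded bedding miss; rootlets miss; cross-bedding miss; bioturbation match
(C) glacial outwash — does not account for coarsening-upward, graded bedding, cross-bedding, bioturbation
(D) lacustrine delta — coarsening-upward miss; graded bedding match; rootlets match; cross-bedding miss; bioturbation match
(E) deep marine turbidite — does not account for coarsening-upward, graded bedding, cross-bedding
(F) debris-flow fan — coarsening-upward match; graded bedding match; rootlets match; cross-bedding miss; bioturbation match
(G) tidal flat — does not account for cross-bedding
None of the listed candidates fits everything.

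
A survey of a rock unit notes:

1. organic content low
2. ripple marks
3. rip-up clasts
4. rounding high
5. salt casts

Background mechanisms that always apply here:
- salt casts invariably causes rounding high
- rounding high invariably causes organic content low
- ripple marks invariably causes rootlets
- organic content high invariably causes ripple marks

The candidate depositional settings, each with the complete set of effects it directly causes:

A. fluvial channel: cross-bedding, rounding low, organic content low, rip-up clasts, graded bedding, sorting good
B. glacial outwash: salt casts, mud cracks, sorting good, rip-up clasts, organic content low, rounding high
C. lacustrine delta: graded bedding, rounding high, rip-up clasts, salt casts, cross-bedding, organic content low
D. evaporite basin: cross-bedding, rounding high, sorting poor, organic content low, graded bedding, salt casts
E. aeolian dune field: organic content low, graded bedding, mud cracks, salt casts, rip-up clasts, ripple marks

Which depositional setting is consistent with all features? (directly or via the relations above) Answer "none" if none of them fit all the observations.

Testing each hypothesis:
(A) fluvial channel — organic content low ✓; ripple marks ✗; rip-up clasts ✓; rounding high ✗; salt casts ✗
(B) glacial outwash — does not account for ripple marks
(C) lacustrine delta — organic content low ✓; ripple marks ✗; rip-up clasts ✓; rounding high ✓; salt casts ✓
(D) evaporite basin — does not account for ripple marks, rip-up clasts
(E) aeolian dune field — organic content low ✓; ripple marks ✓; rip-up clasts ✓; rounding high ✓ (by salt casts → rounding high); salt casts ✓
(E) is the only candidate with no mismatches.

E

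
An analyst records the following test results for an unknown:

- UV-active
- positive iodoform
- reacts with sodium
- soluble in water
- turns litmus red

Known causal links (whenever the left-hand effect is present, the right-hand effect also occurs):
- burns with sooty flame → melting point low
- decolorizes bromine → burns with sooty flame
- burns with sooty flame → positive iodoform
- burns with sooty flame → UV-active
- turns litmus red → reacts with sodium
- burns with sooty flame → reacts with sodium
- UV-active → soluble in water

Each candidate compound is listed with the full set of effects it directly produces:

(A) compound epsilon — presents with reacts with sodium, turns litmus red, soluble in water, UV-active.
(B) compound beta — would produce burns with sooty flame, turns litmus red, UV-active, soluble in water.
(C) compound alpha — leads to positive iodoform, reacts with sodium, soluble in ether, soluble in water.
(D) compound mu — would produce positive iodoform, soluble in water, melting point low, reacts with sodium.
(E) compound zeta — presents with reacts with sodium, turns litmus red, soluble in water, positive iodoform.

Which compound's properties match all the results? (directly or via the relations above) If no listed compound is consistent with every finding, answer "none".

For each candidate, compare predicted effects to what was observed:
(A) compound epsilon — does not account for positive iodoform
(B) compound beta — UV-active ✓; positive iodoform ✓ (through burns with sooty flame → positive iodoform); reacts with sodium ✓ (through burns with sooty flame → reacts with sodium); soluble in water ✓; turns litmus red ✓
(C) compound alpha — UV-active ✗; positive iodoform ✓; reacts with sodium ✓; soluble in water ✓; turns litmus red ✗
(D) compound mu — does not account for UV-active, turns litmus red
(E) compound zeta — does not account for UV-active
Only (B) is consistent with every observation.

B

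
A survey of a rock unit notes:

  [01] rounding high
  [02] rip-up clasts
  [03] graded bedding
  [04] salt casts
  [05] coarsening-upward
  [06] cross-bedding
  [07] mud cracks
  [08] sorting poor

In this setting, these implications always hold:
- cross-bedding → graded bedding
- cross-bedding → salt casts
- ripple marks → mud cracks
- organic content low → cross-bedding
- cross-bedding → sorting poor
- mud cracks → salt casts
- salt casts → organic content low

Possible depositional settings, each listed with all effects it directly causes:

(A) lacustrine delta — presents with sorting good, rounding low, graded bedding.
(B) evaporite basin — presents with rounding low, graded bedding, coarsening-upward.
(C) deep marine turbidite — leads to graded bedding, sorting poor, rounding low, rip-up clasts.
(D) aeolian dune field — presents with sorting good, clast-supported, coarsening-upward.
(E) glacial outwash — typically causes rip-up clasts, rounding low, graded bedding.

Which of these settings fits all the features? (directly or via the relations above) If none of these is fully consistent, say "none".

Checking each candidate against the observations:
(A) lacustrine delta — fails on rounding high, rip-up clasts, salt casts, coarsening-upward, cross-bedding, mud cracks, sorting poor (predicts rounding low, not rounding high; predicts sorting good, not sorting poor)
(B) evaporite basin — rounding high miss; rip-up clasts miss; graded bedding match; salt casts miss; coarsening-upward match; cross-bedding miss; mud cracks miss; sorting poor miss
(C) deep marine turbidite — fails on rounding high, salt casts, coarsening-upward, cross-bedding, mud cracks (predicts rounding low, not rounding high)
(D) aeolian dune field — fails on rounding high, rip-up clasts, graded bedding, salt casts, cross-bedding, mud cracks, sorting poor (predicts sorting good, not sorting poor)
(E) glacial outwash — fails on rounding high, salt casts, coarsening-upward, cross-bedding, mud cracks, sorting poor (predicts rounding low, not rounding high)
Every candidate fails on at least one observation.

none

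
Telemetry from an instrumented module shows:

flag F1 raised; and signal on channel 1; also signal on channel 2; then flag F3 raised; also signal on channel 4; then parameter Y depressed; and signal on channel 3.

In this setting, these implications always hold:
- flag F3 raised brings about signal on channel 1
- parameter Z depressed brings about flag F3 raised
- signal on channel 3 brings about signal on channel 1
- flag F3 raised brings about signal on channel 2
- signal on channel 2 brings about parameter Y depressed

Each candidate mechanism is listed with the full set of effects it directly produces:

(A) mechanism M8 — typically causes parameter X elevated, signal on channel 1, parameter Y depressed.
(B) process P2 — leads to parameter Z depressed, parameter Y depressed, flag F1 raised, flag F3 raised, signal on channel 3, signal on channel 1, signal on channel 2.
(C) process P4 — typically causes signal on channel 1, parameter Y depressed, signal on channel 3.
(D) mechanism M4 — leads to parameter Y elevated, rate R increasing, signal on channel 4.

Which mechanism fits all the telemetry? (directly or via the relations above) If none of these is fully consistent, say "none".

Testing each hypothesis:
(A) mechanism M8 — does not account for flag F1 raised, signal on channel 2, flag F3 raised, signal on channel 4, signal on channel 3
(B) process P2 — flag F1 raised +; signal on channel 1 +; signal on channel 2 +; flag F3 raised +; signal on channel 4 -; parameter Y depressed +; signal on channel 3 +
(C) process P4 — does not account for flag F1 raised, signal on channel 2, flag F3 raised, signal on channel 4
(D) mechanism M4 — fails on flag F1 raised, signal on channel 1, signal on channel 2, flag F3 raised, parameter Y depressed, signal on channel 3 (predicts parameter Y elevated, not parameter Y depressed)
No candidate is consistent with all observations.

none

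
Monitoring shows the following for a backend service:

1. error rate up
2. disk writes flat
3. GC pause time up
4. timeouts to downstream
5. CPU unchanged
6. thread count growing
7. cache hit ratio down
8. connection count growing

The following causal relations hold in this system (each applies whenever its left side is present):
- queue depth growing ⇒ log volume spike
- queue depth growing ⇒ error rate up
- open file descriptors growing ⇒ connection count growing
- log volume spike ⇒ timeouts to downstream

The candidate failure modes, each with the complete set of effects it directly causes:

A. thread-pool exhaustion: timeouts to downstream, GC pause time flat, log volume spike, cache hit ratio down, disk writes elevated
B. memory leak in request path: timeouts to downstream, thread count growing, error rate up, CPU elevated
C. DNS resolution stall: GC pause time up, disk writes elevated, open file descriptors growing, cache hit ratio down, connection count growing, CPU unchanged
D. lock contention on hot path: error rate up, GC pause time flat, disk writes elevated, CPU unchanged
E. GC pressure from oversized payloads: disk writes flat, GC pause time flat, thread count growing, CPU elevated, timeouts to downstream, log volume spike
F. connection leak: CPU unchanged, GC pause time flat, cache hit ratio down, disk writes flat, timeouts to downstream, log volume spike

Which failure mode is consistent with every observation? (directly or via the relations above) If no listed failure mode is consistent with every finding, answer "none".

For each candidate, compare predicted effects to what was observed:
(A) thread-pool exhaustion — fails on error rate up, disk writes flat, GC pause time up, CPU unchanged, thread count growing, connection count growing (predicts disk writes elevated, not disk writes flat; predicts GC pause time flat, not GC pause time up)
(B) memory leak in request path — error rate up ✓; disk writes flat ✗; GC pause time up ✗; timeouts to downstream ✓; CPU unchanged ✗; thread count growing ✓; cache hit ratio down ✗; connection count growing ✗
(C) DNS resolution stall — error rate up ✗; disk writes flat ✗; GC pause time up ✓; timeouts to downstream ✗; CPU unchanged ✓; thread count growing ✗; cache hit ratio down ✓; connection count growing ✓
(D) lock contention on hot path — error rate up ✓; disk writes flat ✗; GC pause time up ✗; timeouts to downstream ✗; CPU unchanged ✓; thread count growing ✗; cache hit ratio down ✗; connection count growing ✗
(E) GC pressure from oversized payloads — fails on error rate up, GC pause time up, CPU unchanged, cache hit ratio down, connection count growing (predicts GC pause time flat, not GC pause time up; predicts CPU elevated, not CPU unchanged)
(F) connection leak — fails on error rate up, GC pause time up, thread count growing, connection count growing (predicts GC pause time flat, not GC pause time up)
None of the listed candidates fits everything.

none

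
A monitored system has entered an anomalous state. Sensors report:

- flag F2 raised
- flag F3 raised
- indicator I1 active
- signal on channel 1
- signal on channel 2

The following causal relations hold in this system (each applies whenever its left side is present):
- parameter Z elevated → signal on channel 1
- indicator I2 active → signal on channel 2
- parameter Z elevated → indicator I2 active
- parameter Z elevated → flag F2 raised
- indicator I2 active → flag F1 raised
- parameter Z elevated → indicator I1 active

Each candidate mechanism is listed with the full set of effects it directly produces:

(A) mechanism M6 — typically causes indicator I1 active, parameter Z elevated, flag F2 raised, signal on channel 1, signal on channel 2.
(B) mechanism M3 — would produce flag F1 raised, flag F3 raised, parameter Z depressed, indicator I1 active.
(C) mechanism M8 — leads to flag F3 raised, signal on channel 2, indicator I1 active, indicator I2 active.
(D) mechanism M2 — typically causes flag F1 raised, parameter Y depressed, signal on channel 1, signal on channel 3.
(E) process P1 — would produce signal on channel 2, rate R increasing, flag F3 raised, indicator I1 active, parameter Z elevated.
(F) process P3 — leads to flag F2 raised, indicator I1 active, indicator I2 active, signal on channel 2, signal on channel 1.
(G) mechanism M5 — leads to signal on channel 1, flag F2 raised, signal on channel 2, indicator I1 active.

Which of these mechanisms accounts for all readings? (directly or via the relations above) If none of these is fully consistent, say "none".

E

Per-candidate check:
(A) mechanism M6 — does not account for flag F3 raised
(B) mechanism M3 — does not account for flag F2 raised, signal on channel 1, signal on channel 2
(C) mechanism M8 — does not account for flag F2 raised, signal on channel 1
(D) mechanism M2 — flag F2 raised -; flag F3 raised -; indicator I1 active -; signal on channel 1 +; signal on channel 2 -
(E) process P1 — flag F2 raised + (by parameter Z elevated → flag F2 raised); flag F3 raised +; indicator I1 active +; signal on channel 1 + (by parameter Z elevated → signal on channel 1); signal on channel 2 +
(F) process P3 — flag F2 raised +; flag F3 raised -; indicator I1 active +; signal on channel 1 +; signal on channel 2 +
(G) mechanism M5 — flag F2 raised +; flag F3 raised -; indicator I1 active +; signal on channel 1 +; signal on channel 2 +
(E) is the only candidate with no mismatches.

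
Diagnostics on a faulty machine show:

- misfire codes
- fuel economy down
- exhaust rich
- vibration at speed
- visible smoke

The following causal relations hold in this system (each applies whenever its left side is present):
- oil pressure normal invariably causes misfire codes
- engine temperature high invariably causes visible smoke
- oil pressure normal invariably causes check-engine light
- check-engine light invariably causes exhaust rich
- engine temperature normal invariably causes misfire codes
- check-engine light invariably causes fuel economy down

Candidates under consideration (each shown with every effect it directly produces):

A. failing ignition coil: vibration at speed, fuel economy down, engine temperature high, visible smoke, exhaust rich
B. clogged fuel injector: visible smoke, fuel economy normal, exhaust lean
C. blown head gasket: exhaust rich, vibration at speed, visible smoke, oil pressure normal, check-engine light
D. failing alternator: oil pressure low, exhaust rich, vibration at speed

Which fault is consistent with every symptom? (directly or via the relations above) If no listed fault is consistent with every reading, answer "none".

C

Checking each candidate against the observations:
(A) failing ignition coil — misfire codes -; fuel economy down +; exhaust rich +; vibration at speed +; visible smoke +
(B) clogged fuel injector — misfire codes -; fuel economy down -; exhaust rich -; vibration at speed -; visible smoke +
(C) blown head gasket — accounts for every observation (misfire codes via oil pressure normal → misfire codes)
(D) failing alternator — misfire codes -; fuel economy down -; exhaust rich +; vibration at speed +; visible smoke -
(C) alone accounts for all the evidence.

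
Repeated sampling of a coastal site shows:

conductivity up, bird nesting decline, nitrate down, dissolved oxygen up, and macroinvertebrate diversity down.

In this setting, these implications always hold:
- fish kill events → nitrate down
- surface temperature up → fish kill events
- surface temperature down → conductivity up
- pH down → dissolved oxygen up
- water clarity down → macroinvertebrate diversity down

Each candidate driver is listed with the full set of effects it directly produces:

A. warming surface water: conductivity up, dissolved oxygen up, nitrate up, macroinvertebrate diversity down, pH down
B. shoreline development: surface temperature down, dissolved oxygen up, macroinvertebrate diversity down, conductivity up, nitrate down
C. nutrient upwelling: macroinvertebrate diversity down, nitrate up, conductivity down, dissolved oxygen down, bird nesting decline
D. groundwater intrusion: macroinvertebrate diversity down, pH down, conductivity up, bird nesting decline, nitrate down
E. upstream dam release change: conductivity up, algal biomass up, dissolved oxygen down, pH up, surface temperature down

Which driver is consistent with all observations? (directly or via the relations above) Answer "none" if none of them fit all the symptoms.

D

Per-candidate check:
(A) warming surface water — fails on bird nesting decline, nitrate down (predicts nitrate up, not nitrate down)
(B) shoreline development — conductivity up +; bird nesting decline -; nitrate down +; dissolved oxygen up +; macroinvertebrate diversity down +
(C) nutrient upwelling — conductivity up -; bird nesting decline +; nitrate down -; dissolved oxygen up -; macroinvertebrate diversity down +
(D) groundwater intrusion — conductivity up +; bird nesting decline +; nitrate down +; dissolved oxygen up + (via pH down → dissolved oxygen up); macroinvertebrate diversity down +
(E) upstream dam release change — conductivity up +; bird nesting decline -; nitrate down -; dissolved oxygen up -; macroinvertebrate diversity down -
(D) alone accounts for all the evidence.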